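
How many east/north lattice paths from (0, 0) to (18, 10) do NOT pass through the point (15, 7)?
Number of paths = 9712230

Total paths from (0, 0) to (18, 10): C(28, 18) = 13123110. Paths through (15, 7): (paths (0, 0) → (15, 7)) × (paths (15, 7) → (18, 10)) = C(22, 15) · C(6, 3) = 170544 · 20 = 3410880. Avoidance count = 13123110 − 3410880 = 9712230.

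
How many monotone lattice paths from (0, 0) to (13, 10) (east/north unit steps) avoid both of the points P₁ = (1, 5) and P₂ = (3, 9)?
Number of paths = 1105508

Inclusion–exclusion. Total paths: C(23, 13) = 1144066. Through P₁: C(6, 1)·C(17, 12) = 37128. Through P₂: C(12, 3)·C(11, 10) = 2420. Since P₁ is strictly southwest of P₂, a monotone path through both must visit P₁ then P₂; paths through both = C(6, 1)·C(6, 2)·C(11, 10) = 990. Avoid both = 1144066 − 37128 − 2420 + 990 = 1105508.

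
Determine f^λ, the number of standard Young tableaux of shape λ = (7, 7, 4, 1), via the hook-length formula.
# SYT of shape (7, 7, 4, 1) = 4434144

Hook-length formula: f^λ = n! / Π hook(c), product over all cells c of the Young diagram. For λ = (7, 7, 4, 1), n = 19 boxes. Hook lengths by row (left-to-right, top-to-bottom): [10, 8, 7, 6, 4, 3, 2]; [9, 7, 6, 5, 3, 2, 1]; [5, 3, 2, 1]; [1]. Product of hooks = 27433728000. So f^λ = 19! / 27433728000 = 121645100408832000 / 27433728000 = 4434144.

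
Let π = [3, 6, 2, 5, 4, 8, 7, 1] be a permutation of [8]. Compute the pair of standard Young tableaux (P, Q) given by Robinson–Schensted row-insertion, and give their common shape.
P = [1, 4, 7] / [2, 5, 8] / [3] / [6];  Q = [1, 2, 6] / [3, 4, 7] / [5] / [8];  common shape = (3, 3, 1, 1)

Row-insert the values π_1, π_2, … into P one at a time, bumping the leftmost entry strictly greater than the inserted value down to the next row. The recording tableau Q records, in position (i, j), the step at which that cell was added to P.
  Insert 3 (step 1): P = [3];  Q = [1]
  Insert 6 (step 2): P = [3, 6];  Q = [1, 2]
  Insert 2 (step 3): P = [2, 6] / [3];  Q = [1, 2] / [3]
  Insert 5 (step 4): P = [2, 5] / [3, 6];  Q = [1, 2] / [3, 4]
  Insert 4 (step 5): P = [2, 4] / [3, 5] / [6];  Q = [1, 2] / [3, 4] / [5]
  Insert 8 (step 6): P = [2, 4, 8] / [3, 5] / [6];  Q = [1, 2, 6] / [3, 4] / [5]
  Insert 7 (step 7): P = [2, 4, 7] / [3, 5, 8] / [6];  Q = [1, 2, 6] / [3, 4, 7] / [5]
  Insert 1 (step 8): P = [1, 4, 7] / [2, 5, 8] / [3] / [6];  Q = [1, 2, 6] / [3, 4, 7] / [5] / [8]
Final shape: (3, 3, 1, 1).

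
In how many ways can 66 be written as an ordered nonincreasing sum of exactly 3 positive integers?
p(66, 3 parts) = 363

Partitions of n into exactly k parts are in bijection with partitions of n − k into at most k parts (subtract 1 from each part). So p(66, exactly 3) = p(63, parts ≤ 3). Computing via the recurrence p(m, j) = p(m, j−1) + p(m−j, j) gives 363.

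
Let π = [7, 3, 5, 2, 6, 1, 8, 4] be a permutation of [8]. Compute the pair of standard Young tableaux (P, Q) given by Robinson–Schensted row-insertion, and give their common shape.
P = [1, 4, 6, 8] / [2, 5] / [3] / [7];  Q = [1, 3, 5, 7] / [2, 8] / [4] / [6];  common shape = (4, 2, 1, 1)

Row-insert the values π_1, π_2, … into P one at a time, bumping the leftmost entry strictly greater than the inserted value down to the next row. The recording tableau Q records, in position (i, j), the step at which that cell was added to P.
  Insert 7 (step 1): P = [7];  Q = [1]
  Insert 3 (step 2): P = [3] / [7];  Q = [1] / [2]
  Insert 5 (step 3): P = [3, 5] / [7];  Q = [1, 3] / [2]
  Insert 2 (step 4): P = [2, 5] / [3] / [7];  Q = [1, 3] / [2] / [4]
  Insert 6 (step 5): P = [2, 5, 6] / [3] / [7];  Q = [1, 3, 5] / [2] / [4]
  Insert 1 (step 6): P = [1, 5, 6] / [2] / [3] / [7];  Q = [1, 3, 5] / [2] / [4] / [6]
  Insert 8 (step 7): P = [1, 5, 6, 8] / [2] / [3] / [7];  Q = [1, 3, 5, 7] / [2] / [4] / [6]
  Insert 4 (step 8): P = [1, 4, 6, 8] / [2, 5] / [3] / [7];  Q = [1, 3, 5, 7] / [2, 8] / [4] / [6]
Final shape: (4, 2, 1, 1).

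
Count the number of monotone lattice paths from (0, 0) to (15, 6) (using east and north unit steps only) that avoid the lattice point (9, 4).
Number of paths = 34244

Total paths from (0, 0) to (15, 6): C(21, 15) = 54264. Paths through (9, 4): (paths (0, 0) → (9, 4)) × (paths (9, 4) → (15, 6)) = C(13, 9) · C(8, 6) = 715 · 28 = 20020. Avoidance count = 54264 − 20020 = 34244.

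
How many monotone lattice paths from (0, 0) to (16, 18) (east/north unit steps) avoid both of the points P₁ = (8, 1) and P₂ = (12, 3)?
Number of paths = 2192986935

Inclusion–exclusion. Total paths: C(34, 16) = 2203961430. Through P₁: C(9, 8)·C(25, 8) = 9734175. Through P₂: C(15, 12)·C(19, 4) = 1763580. Since P₁ is strictly southwest of P₂, a monotone path through both must visit P₁ then P₂; paths through both = C(9, 8)·C(6, 4)·C(19, 4) = 523260. Avoid both = 2203961430 − 9734175 − 1763580 + 523260 = 2192986935.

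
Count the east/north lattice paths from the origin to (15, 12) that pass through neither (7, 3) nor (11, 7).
Number of paths = 11515236

Inclusion–exclusion. Total paths: C(27, 15) = 17383860. Through P₁: C(10, 7)·C(17, 8) = 2917200. Through P₂: C(18, 11)·C(9, 4) = 4009824. Since P₁ is strictly southwest of P₂, a monotone path through both must visit P₁ then P₂; paths through both = C(10, 7)·C(8, 4)·C(9, 4) = 1058400. Avoid both = 17383860 − 2917200 − 4009824 + 1058400 = 11515236.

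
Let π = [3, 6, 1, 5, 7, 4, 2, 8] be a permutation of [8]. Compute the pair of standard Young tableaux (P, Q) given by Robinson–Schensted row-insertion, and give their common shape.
P = [1, 2, 7, 8] / [3, 4] / [5] / [6];  Q = [1, 2, 5, 8] / [3, 4] / [6] / [7];  common shape = (4, 2, 1, 1)

Row-insert the values π_1, π_2, … into P one at a time, bumping the leftmost entry strictly greater than the inserted value down to the next row. The recording tableau Q records, in position (i, j), the step at which that cell was added to P.
  Insert 3 (step 1): P = [3];  Q = [1]
  Insert 6 (step 2): P = [3, 6];  Q = [1, 2]
  Insert 1 (step 3): P = [1, 6] / [3];  Q = [1, 2] / [3]
  Insert 5 (step 4): P = [1, 5] / [3, 6];  Q = [1, 2] / [3, 4]
  Insert 7 (step 5): P = [1, 5, 7] / [3, 6];  Q = [1, 2, 5] / [3, 4]
  Insert 4 (step 6): P = [1, 4, 7] / [3, 5] / [6];  Q = [1, 2, 5] / [3, 4] / [6]
  Insert 2 (step 7): P = [1, 2, 7] / [3, 4] / [5] / [6];  Q = [1, 2, 5] / [3, 4] / [6] / [7]
  Insert 8 (step 8): P = [1, 2, 7, 8] / [3, 4] / [5] / [6];  Q = [1, 2, 5, 8] / [3, 4] / [6] / [7]
Final shape: (4, 2, 1, 1).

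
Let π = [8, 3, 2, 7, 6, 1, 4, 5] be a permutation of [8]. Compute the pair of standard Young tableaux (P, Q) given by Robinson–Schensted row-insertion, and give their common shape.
P = [1, 4, 5] / [2, 6] / [3, 7] / [8];  Q = [1, 4, 8] / [2, 5] / [3, 7] / [6];  common shape = (3, 2, 2, 1)

Row-insert the values π_1, π_2, … into P one at a time, bumping the leftmost entry strictly greater than the inserted value down to the next row. The recording tableau Q records, in position (i, j), the step at which that cell was added to P.
  Insert 8 (step 1): P = [8];  Q = [1]
  Insert 3 (step 2): P = [3] / [8];  Q = [1] / [2]
  Insert 2 (step 3): P = [2] / [3] / [8];  Q = [1] / [2] / [3]
  Insert 7 (step 4): P = [2, 7] / [3] / [8];  Q = [1, 4] / [2] / [3]
  Insert 6 (step 5): P = [2, 6] / [3, 7] / [8];  Q = [1, 4] / [2, 5] / [3]
  Insert 1 (step 6): P = [1, 6] / [2, 7] / [3] / [8];  Q = [1, 4] / [2, 5] / [3] / [6]
  Insert 4 (step 7): P = [1, 4] / [2, 6] / [3, 7] / [8];  Q = [1, 4] / [2, 5] / [3, 7] / [6]
  Insert 5 (step 8): P = [1, 4, 5] / [2, 6] / [3, 7] / [8];  Q = [1, 4, 8] / [2, 5] / [3, 7] / [6]
Final shape: (3, 2, 2, 1).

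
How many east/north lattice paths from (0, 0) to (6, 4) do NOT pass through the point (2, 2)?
Number of paths = 120

Total paths from (0, 0) to (6, 4): C(10, 6) = 210. Paths through (2, 2): (paths (0, 0) → (2, 2)) × (paths (2, 2) → (6, 4)) = C(4, 2) · C(6, 4) = 6 · 15 = 90. Avoidance count = 210 − 90 = 120.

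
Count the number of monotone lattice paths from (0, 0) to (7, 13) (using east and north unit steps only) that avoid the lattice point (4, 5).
Number of paths = 56730

Total paths from (0, 0) to (7, 13): C(20, 7) = 77520. Paths through (4, 5): (paths (0, 0) → (4, 5)) × (paths (4, 5) → (7, 13)) = C(9, 4) · C(11, 3) = 126 · 165 = 20790. Avoidance count = 77520 − 20790 = 56730.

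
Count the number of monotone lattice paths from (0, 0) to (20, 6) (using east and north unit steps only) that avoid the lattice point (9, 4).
Number of paths = 174460

Total paths from (0, 0) to (20, 6): C(26, 20) = 230230. Paths through (9, 4): (paths (0, 0) → (9, 4)) × (paths (9, 4) → (20, 6)) = C(13, 9) · C(13, 11) = 715 · 78 = 55770. Avoidance count = 230230 − 55770 = 174460.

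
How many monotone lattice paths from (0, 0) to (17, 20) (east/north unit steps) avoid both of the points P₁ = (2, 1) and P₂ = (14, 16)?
Number of paths = 7072977825

Inclusion–exclusion. Total paths: C(37, 17) = 15905368710. Through P₁: C(3, 2)·C(34, 15) = 5567902560. Through P₂: C(30, 14)·C(7, 3) = 5089793625. Since P₁ is strictly southwest of P₂, a monotone path through both must visit P₁ then P₂; paths through both = C(3, 2)·C(27, 12)·C(7, 3) = 1825305300. Avoid both = 15905368710 − 5567902560 − 5089793625 + 1825305300 = 7072977825.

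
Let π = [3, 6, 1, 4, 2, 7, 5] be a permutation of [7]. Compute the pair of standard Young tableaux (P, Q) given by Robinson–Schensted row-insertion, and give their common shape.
P = [1, 2, 5] / [3, 4, 7] / [6];  Q = [1, 2, 6] / [3, 4, 7] / [5];  common shape = (3, 3, 1)

Row-insert the values π_1, π_2, … into P one at a time, bumping the leftmost entry strictly greater than the inserted value down to the next row. The recording tableau Q records, in position (i, j), the step at which that cell was added to P.
  Insert 3 (step 1): P = [3];  Q = [1]
  Insert 6 (step 2): P = [3, 6];  Q = [1, 2]
  Insert 1 (step 3): P = [1, 6] / [3];  Q = [1, 2] / [3]
  Insert 4 (step 4): P = [1, 4] / [3, 6];  Q = [1, 2] / [3, 4]
  Insert 2 (step 5): P = [1, 2] / [3, 4] / [6];  Q = [1, 2] / [3, 4] / [5]
  Insert 7 (step 6): P = [1, 2, 7] / [3, 4] / [6];  Q = [1, 2, 6] / [3, 4] / [5]
  Insert 5 (step 7): P = [1, 2, 5] / [3, 4, 7] / [6];  Q = [1, 2, 6] / [3, 4, 7] / [5]
Final shape: (3, 3, 1).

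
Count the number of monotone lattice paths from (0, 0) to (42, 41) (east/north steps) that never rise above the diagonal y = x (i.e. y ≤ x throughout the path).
Number of paths = 39044429911904443959240

By the reflection principle (André's argument), the number of monotone paths to (42, 41) with n ≤ m that never go above y = x is C(83, 42) − C(83, 43) = 839455243105945545123660 − 800410813194041101164420 = 39044429911904443959240.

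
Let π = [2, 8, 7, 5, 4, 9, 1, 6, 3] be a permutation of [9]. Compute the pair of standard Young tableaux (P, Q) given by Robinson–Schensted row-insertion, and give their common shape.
P = [1, 3, 6] / [2, 4] / [5, 9] / [7] / [8];  Q = [1, 2, 6] / [3, 8] / [4, 9] / [5] / [7];  common shape = (3, 2, 2, 1, 1)

Row-insert the values π_1, π_2, … into P one at a time, bumping the leftmost entry strictly greater than the inserted value down to the next row. The recording tableau Q records, in position (i, j), the step at which that cell was added to P.
  Insert 2 (step 1): P = [2];  Q = [1]
  Insert 8 (step 2): P = [2, 8];  Q = [1, 2]
  Insert 7 (step 3): P = [2, 7] / [8];  Q = [1, 2] / [3]
  Insert 5 (step 4): P = [2, 5] / [7] / [8];  Q = [1, 2] / [3] / [4]
  Insert 4 (step 5): P = [2, 4] / [5] / [7] / [8];  Q = [1, 2] / [3] / [4] / [5]
  Insert 9 (step 6): P = [2, 4, 9] / [5] / [7] / [8];  Q = [1, 2, 6] / [3] / [4] / [5]
  Insert 1 (step 7): P = [1, 4, 9] / [2] / [5] / [7] / [8];  Q = [1, 2, 6] / [3] / [4] / [5] / [7]
  Insert 6 (step 8): P = [1, 4, 6] / [2, 9] / [5] / [7] / [8];  Q = [1, 2, 6] / [3, 8] / [4] / [5] / [7]
  Insert 3 (step 9): P = [1, 3, 6] / [2, 4] / [5, 9] / [7] / [8];  Q = [1, 2, 6] / [3, 8] / [4, 9] / [5] / [7]
Final shape: (3, 2, 2, 1, 1).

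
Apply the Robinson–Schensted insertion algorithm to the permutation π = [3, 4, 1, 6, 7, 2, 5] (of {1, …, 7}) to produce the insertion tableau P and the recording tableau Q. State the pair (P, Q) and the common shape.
P = [1, 2, 5, 7] / [3, 4, 6];  Q = [1, 2, 4, 5] / [3, 6, 7];  common shape = (4, 3)

Row-insert the values π_1, π_2, … into P one at a time, bumping the leftmost entry strictly greater than the inserted value down to the next row. The recording tableau Q records, in position (i, j), the step at which that cell was added to P.
  Insert 3 (step 1): P = [3];  Q = [1]
  Insert 4 (step 2): P = [3, 4];  Q = [1, 2]
  Insert 1 (step 3): P = [1, 4] / [3];  Q = [1, 2] / [3]
  Insert 6 (step 4): P = [1, 4, 6] / [3];  Q = [1, 2, 4] / [3]
  Insert 7 (step 5): P = [1, 4, 6, 7] / [3];  Q = [1, 2, 4, 5] / [3]
  Insert 2 (step 6): P = [1, 2, 6, 7] / [3, 4];  Q = [1, 2, 4, 5] / [3, 6]
  Insert 5 (step 7): P = [1, 2, 5, 7] / [3, 4, 6];  Q = [1, 2, 4, 5] / [3, 6, 7]
Final shape: (4, 3).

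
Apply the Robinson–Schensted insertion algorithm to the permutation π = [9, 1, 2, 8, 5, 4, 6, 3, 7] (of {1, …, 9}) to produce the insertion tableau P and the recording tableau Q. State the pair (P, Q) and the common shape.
P = [1, 2, 3, 6, 7] / [4] / [5] / [8] / [9];  Q = [1, 3, 4, 7, 9] / [2] / [5] / [6] / [8];  common shape = (5, 1, 1, 1, 1)

Row-insert the values π_1, π_2, … into P one at a time, bumping the leftmost entry strictly greater than the inserted value down to the next row. The recording tableau Q records, in position (i, j), the step at which that cell was added to P.
  Insert 9 (step 1): P = [9];  Q = [1]
  Insert 1 (step 2): P = [1] / [9];  Q = [1] / [2]
  Insert 2 (step 3): P = [1, 2] / [9];  Q = [1, 3] / [2]
  Insert 8 (step 4): P = [1, 2, 8] / [9];  Q = [1, 3, 4] / [2]
  Insert 5 (step 5): P = [1, 2, 5] / [8] / [9];  Q = [1, 3, 4] / [2] / [5]
  Insert 4 (step 6): P = [1, 2, 4] / [5] / [8] / [9];  Q = [1, 3, 4] / [2] / [5] / [6]
  Insert 6 (step 7): P = [1, 2, 4, 6] / [5] / [8] / [9];  Q = [1, 3, 4, 7] / [2] / [5] / [6]
  Insert 3 (step 8): P = [1, 2, 3, 6] / [4] / [5] / [8] / [9];  Q = [1, 3, 4, 7] / [2] / [5] / [6] / [8]
  Insert 7 (step 9): P = [1, 2, 3, 6, 7] / [4] / [5] / [8] / [9];  Q = [1, 3, 4, 7, 9] / [2] / [5] / [6] / [8]
Final shape: (5, 1, 1, 1, 1).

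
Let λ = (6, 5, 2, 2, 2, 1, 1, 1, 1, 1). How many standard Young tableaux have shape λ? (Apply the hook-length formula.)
# SYT of shape (6, 5, 2, 2, 2, 1, 1, 1, 1, 1) = 700367360

Hook-length formula: f^λ = n! / Π hook(c), product over all cells c of the Young diagram. For λ = (6, 5, 2, 2, 2, 1, 1, 1, 1, 1), n = 22 boxes. Hook lengths by row (left-to-right, top-to-bottom): [15, 9, 5, 4, 3, 1]; [13, 7, 3, 2, 1]; [9, 3]; [8, 2]; [7, 1]; [5]; [4]; [3]; [2]; [1]. Product of hooks = 1604873088000. So f^λ = 22! / 1604873088000 = 1124000727777607680000 / 1604873088000 = 700367360.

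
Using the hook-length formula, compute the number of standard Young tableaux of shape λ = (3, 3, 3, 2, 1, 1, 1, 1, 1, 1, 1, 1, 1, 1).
# SYT of shape (3, 3, 3, 2, 1, 1, 1, 1, 1, 1, 1, 1, 1, 1) = 969969

Hook-length formula: f^λ = n! / Π hook(c), product over all cells c of the Young diagram. For λ = (3, 3, 3, 2, 1, 1, 1, 1, 1, 1, 1, 1, 1, 1), n = 21 boxes. Hook lengths by row (left-to-right, top-to-bottom): [16, 5, 3]; [15, 4, 2]; [14, 3, 1]; [12, 1]; [10]; [9]; [8]; [7]; [6]; [5]; [4]; [3]; [2]; [1]. Product of hooks = 52672757760000. So f^λ = 21! / 52672757760000 = 51090942171709440000 / 52672757760000 = 969969.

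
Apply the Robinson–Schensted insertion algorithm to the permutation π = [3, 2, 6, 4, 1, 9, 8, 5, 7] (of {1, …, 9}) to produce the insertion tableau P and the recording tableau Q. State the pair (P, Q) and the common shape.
P = [1, 4, 5, 7] / [2, 6, 8] / [3, 9];  Q = [1, 3, 6, 9] / [2, 4, 7] / [5, 8];  common shape = (4, 3, 2)

Row-insert the values π_1, π_2, … into P one at a time, bumping the leftmost entry strictly greater than the inserted value down to the next row. The recording tableau Q records, in position (i, j), the step at which that cell was added to P.
  Insert 3 (step 1): P = [3];  Q = [1]
  Insert 2 (step 2): P = [2] / [3];  Q = [1] / [2]
  Insert 6 (step 3): P = [2, 6] / [3];  Q = [1, 3] / [2]
  Insert 4 (step 4): P = [2, 4] / [3, 6];  Q = [1, 3] / [2, 4]
  Insert 1 (step 5): P = [1, 4] / [2, 6] / [3];  Q = [1, 3] / [2, 4] / [5]
  Insert 9 (step 6): P = [1, 4, 9] / [2, 6] / [3];  Q = [1, 3, 6] / [2, 4] / [5]
  Insert 8 (step 7): P = [1, 4, 8] / [2, 6, 9] / [3];  Q = [1, 3, 6] / [2, 4, 7] / [5]
  Insert 5 (step 8): P = [1, 4, 5] / [2, 6, 8] / [3, 9];  Q = [1, 3, 6] / [2, 4, 7] / [5, 8]
  Insert 7 (step 9): P = [1, 4, 5, 7] / [2, 6, 8] / [3, 9];  Q = [1, 3, 6, 9] / [2, 4, 7] / [5, 8]
Final shape: (4, 3, 2).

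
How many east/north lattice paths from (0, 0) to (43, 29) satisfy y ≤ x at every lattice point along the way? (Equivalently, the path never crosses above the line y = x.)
Number of paths = 39079497643281118800

By the reflection principle (André's argument), the number of monotone paths to (43, 29) with n ≤ m that never go above y = x is C(72, 43) − C(72, 44) = 114633193086957948480 − 75553695443676829680 = 39079497643281118800.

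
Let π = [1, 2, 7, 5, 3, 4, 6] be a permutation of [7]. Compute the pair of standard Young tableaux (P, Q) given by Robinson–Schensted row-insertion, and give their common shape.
P = [1, 2, 3, 4, 6] / [5] / [7];  Q = [1, 2, 3, 6, 7] / [4] / [5];  common shape = (5, 1, 1)

Row-insert the values π_1, π_2, … into P one at a time, bumping the leftmost entry strictly greater than the inserted value down to the next row. The recording tableau Q records, in position (i, j), the step at which that cell was added to P.
  Insert 1 (step 1): P = [1];  Q = [1]
  Insert 2 (step 2): P = [1, 2];  Q = [1, 2]
  Insert 7 (step 3): P = [1, 2, 7];  Q = [1, 2, 3]
  Insert 5 (step 4): P = [1, 2, 5] / [7];  Q = [1, 2, 3] / [4]
  Insert 3 (step 5): P = [1, 2, 3] / [5] / [7];  Q = [1, 2, 3] / [4] / [5]
  Insert 4 (step 6): P = [1, 2, 3, 4] / [5] / [7];  Q = [1, 2, 3, 6] / [4] / [5]
  Insert 6 (step 7): P = [1, 2, 3, 4, 6] / [5] / [7];  Q = [1, 2, 3, 6, 7] / [4] / [5]
Final shape: (5, 1, 1).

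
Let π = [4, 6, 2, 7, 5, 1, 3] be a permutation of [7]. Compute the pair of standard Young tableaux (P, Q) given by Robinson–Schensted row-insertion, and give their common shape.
P = [1, 3, 7] / [2, 5] / [4, 6];  Q = [1, 2, 4] / [3, 5] / [6, 7];  common shape = (3, 2, 2)

Row-insert the values π_1, π_2, … into P one at a time, bumping the leftmost entry strictly greater than the inserted value down to the next row. The recording tableau Q records, in position (i, j), the step at which that cell was added to P.
  Insert 4 (step 1): P = [4];  Q = [1]
  Insert 6 (step 2): P = [4, 6];  Q = [1, 2]
  Insert 2 (step 3): P = [2, 6] / [4];  Q = [1, 2] / [3]
  Insert 7 (step 4): P = [2, 6, 7] / [4];  Q = [1, 2, 4] / [3]
  Insert 5 (step 5): P = [2, 5, 7] / [4, 6];  Q = [1, 2, 4] / [3, 5]
  Insert 1 (step 6): P = [1, 5, 7] / [2, 6] / [4];  Q = [1, 2, 4] / [3, 5] / [6]
  Insert 3 (step 7): P = [1, 3, 7] / [2, 5] / [4, 6];  Q = [1, 2, 4] / [3, 5] / [6, 7]
Final shape: (3, 2, 2).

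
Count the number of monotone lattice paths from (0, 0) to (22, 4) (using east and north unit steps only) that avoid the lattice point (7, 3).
Number of paths = 13030

Total paths from (0, 0) to (22, 4): C(26, 22) = 14950. Paths through (7, 3): (paths (0, 0) → (7, 3)) × (paths (7, 3) → (22, 4)) = C(10, 7) · C(16, 15) = 120 · 16 = 1920. Avoidance count = 14950 − 1920 = 13030.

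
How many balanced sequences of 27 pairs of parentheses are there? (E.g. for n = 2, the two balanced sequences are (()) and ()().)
C_27 = 69533550916004

These balanced parentheses are counted by the Catalan number C_n = (1/(n + 1)) · C(2n, n). For n = 27: C_27 = (1/28) · C(54, 27) = 1946939425648112/28 = 69533550916004.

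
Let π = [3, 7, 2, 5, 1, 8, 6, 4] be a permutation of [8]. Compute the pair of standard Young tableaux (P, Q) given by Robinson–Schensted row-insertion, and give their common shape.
P = [1, 4, 6] / [2, 5, 8] / [3, 7];  Q = [1, 2, 6] / [3, 4, 7] / [5, 8];  common shape = (3, 3, 2)

Row-insert the values π_1, π_2, … into P one at a time, bumping the leftmost entry strictly greater than the inserted value down to the next row. The recording tableau Q records, in position (i, j), the step at which that cell was added to P.
  Insert 3 (step 1): P = [3];  Q = [1]
  Insert 7 (step 2): P = [3, 7];  Q = [1, 2]
  Insert 2 (step 3): P = [2, 7] / [3];  Q = [1, 2] / [3]
  Insert 5 (step 4): P = [2, 5] / [3, 7];  Q = [1, 2] / [3, 4]
  Insert 1 (step 5): P = [1, 5] / [2, 7] / [3];  Q = [1, 2] / [3, 4] / [5]
  Insert 8 (step 6): P = [1, 5, 8] / [2, 7] / [3];  Q = [1, 2, 6] / [3, 4] / [5]
  Insert 6 (step 7): P = [1, 5, 6] / [2, 7, 8] / [3];  Q = [1, 2, 6] / [3, 4, 7] / [5]
  Insert 4 (step 8): P = [1, 4, 6] / [2, 5, 8] / [3, 7];  Q = [1, 2, 6] / [3, 4, 7] / [5, 8]
Final shape: (3, 3, 2).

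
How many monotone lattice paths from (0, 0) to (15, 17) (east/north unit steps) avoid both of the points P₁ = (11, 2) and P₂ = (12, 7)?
Number of paths = 551143272

Inclusion–exclusion. Total paths: C(32, 15) = 565722720. Through P₁: C(13, 11)·C(19, 4) = 302328. Through P₂: C(19, 12)·C(13, 3) = 14410968. Since P₁ is strictly southwest of P₂, a monotone path through both must visit P₁ then P₂; paths through both = C(13, 11)·C(6, 1)·C(13, 3) = 133848. Avoid both = 565722720 − 302328 − 14410968 + 133848 = 551143272.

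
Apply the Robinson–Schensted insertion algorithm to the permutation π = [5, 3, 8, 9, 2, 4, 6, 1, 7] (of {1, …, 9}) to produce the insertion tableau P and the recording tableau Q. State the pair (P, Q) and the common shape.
P = [1, 4, 6, 7] / [2, 8, 9] / [3] / [5];  Q = [1, 3, 4, 9] / [2, 6, 7] / [5] / [8];  common shape = (4, 3, 1, 1)

Row-insert the values π_1, π_2, … into P one at a time, bumping the leftmost entry strictly greater than the inserted value down to the next row. The recording tableau Q records, in position (i, j), the step at which that cell was added to P.
  Insert 5 (step 1): P = [5];  Q = [1]
  Insert 3 (step 2): P = [3] / [5];  Q = [1] / [2]
  Insert 8 (step 3): P = [3, 8] / [5];  Q = [1, 3] / [2]
  Insert 9 (step 4): P = [3, 8, 9] / [5];  Q = [1, 3, 4] / [2]
  Insert 2 (step 5): P = [2, 8, 9] / [3] / [5];  Q = [1, 3, 4] / [2] / [5]
  Insert 4 (step 6): P = [2, 4, 9] / [3, 8] / [5];  Q = [1, 3, 4] / [2, 6] / [5]
  Insert 6 (step 7): P = [2, 4, 6] / [3, 8, 9] / [5];  Q = [1, 3, 4] / [2, 6, 7] / [5]
  Insert 1 (step 8): P = [1, 4, 6] / [2, 8, 9] / [3] / [5];  Q = [1, 3, 4] / [2, 6, 7] / [5] / [8]
  Insert 7 (step 9): P = [1, 4, 6, 7] / [2, 8, 9] / [3] / [5];  Q = [1, 3, 4, 9] / [2, 6, 7] / [5] / [8]
Final shape: (4, 3, 1, 1).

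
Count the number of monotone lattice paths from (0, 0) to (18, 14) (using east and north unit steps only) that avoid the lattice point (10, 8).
Number of paths = 340030326

Total paths from (0, 0) to (18, 14): C(32, 18) = 471435600. Paths through (10, 8): (paths (0, 0) → (10, 8)) × (paths (10, 8) → (18, 14)) = C(18, 10) · C(14, 8) = 43758 · 3003 = 131405274. Avoidance count = 471435600 − 131405274 = 340030326.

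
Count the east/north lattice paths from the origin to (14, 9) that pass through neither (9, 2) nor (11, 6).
Number of paths = 542610

Inclusion–exclusion. Total paths: C(23, 14) = 817190. Through P₁: C(11, 9)·C(12, 5) = 43560. Through P₂: C(17, 11)·C(6, 3) = 247520. Since P₁ is strictly southwest of P₂, a monotone path through both must visit P₁ then P₂; paths through both = C(11, 9)·C(6, 2)·C(6, 3) = 16500. Avoid both = 817190 − 43560 − 247520 + 16500 = 542610.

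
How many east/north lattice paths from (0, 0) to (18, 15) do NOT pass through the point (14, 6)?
Number of paths = 1009444920

Total paths from (0, 0) to (18, 15): C(33, 18) = 1037158320. Paths through (14, 6): (paths (0, 0) → (14, 6)) × (paths (14, 6) → (18, 15)) = C(20, 14) · C(13, 4) = 38760 · 715 = 27713400. Avoidance count = 1037158320 − 27713400 = 1009444920.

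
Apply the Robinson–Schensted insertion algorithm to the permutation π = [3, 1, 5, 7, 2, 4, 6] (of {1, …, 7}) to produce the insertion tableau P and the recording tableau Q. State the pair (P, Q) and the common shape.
P = [1, 2, 4, 6] / [3, 5, 7];  Q = [1, 3, 4, 7] / [2, 5, 6];  common shape = (4, 3)

Row-insert the values π_1, π_2, … into P one at a time, bumping the leftmost entry strictly greater than the inserted value down to the next row. The recording tableau Q records, in position (i, j), the step at which that cell was added to P.
  Insert 3 (step 1): P = [3];  Q = [1]
  Insert 1 (step 2): P = [1] / [3];  Q = [1] / [2]
  Insert 5 (step 3): P = [1, 5] / [3];  Q = [1, 3] / [2]
  Insert 7 (step 4): P = [1, 5, 7] / [3];  Q = [1, 3, 4] / [2]
  Insert 2 (step 5): P = [1, 2, 7] / [3, 5];  Q = [1, 3, 4] / [2, 5]
  Insert 4 (step 6): P = [1, 2, 4] / [3, 5, 7];  Q = [1, 3, 4] / [2, 5, 6]
  Insert 6 (step 7): P = [1, 2, 4, 6] / [3, 5, 7];  Q = [1, 3, 4, 7] / [2, 5, 6]
Final shape: (4, 3).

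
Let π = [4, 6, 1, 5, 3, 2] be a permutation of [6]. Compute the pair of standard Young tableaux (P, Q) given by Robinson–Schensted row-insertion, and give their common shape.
P = [1, 2] / [3, 5] / [4] / [6];  Q = [1, 2] / [3, 4] / [5] / [6];  common shape = (2, 2, 1, 1)

Row-insert the values π_1, π_2, … into P one at a time, bumping the leftmost entry strictly greater than the inserted value down to the next row. The recording tableau Q records, in position (i, j), the step at which that cell was added to P.
  Insert 4 (step 1): P = [4];  Q = [1]
  Insert 6 (step 2): P = [4, 6];  Q = [1, 2]
  Insert 1 (step 3): P = [1, 6] / [4];  Q = [1, 2] / [3]
  Insert 5 (step 4): P = [1, 5] / [4, 6];  Q = [1, 2] / [3, 4]
  Insert 3 (step 5): P = [1, 3] / [4, 5] / [6];  Q = [1, 2] / [3, 4] / [5]
  Insert 2 (step 6): P = [1, 2] / [3, 5] / [4] / [6];  Q = [1, 2] / [3, 4] / [5] / [6]
Final shape: (2, 2, 1, 1).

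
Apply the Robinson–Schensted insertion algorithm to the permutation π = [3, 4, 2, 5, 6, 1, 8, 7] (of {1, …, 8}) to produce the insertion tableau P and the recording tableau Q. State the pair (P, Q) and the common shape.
P = [1, 4, 5, 6, 7] / [2, 8] / [3];  Q = [1, 2, 4, 5, 7] / [3, 8] / [6];  common shape = (5, 2, 1)

Row-insert the values π_1, π_2, … into P one at a time, bumping the leftmost entry strictly greater than the inserted value down to the next row. The recording tableau Q records, in position (i, j), the step at which that cell was added to P.
  Insert 3 (step 1): P = [3];  Q = [1]
  Insert 4 (step 2): P = [3, 4];  Q = [1, 2]
  Insert 2 (step 3): P = [2, 4] / [3];  Q = [1, 2] / [3]
  Insert 5 (step 4): P = [2, 4, 5] / [3];  Q = [1, 2, 4] / [3]
  Insert 6 (step 5): P = [2, 4, 5, 6] / [3];  Q = [1, 2, 4, 5] / [3]
  Insert 1 (step 6): P = [1, 4, 5, 6] / [2] / [3];  Q = [1, 2, 4, 5] / [3] / [6]
  Insert 8 (step 7): P = [1, 4, 5, 6, 8] / [2] / [3];  Q = [1, 2, 4, 5, 7] / [3] / [6]
  Insert 7 (step 8): P = [1, 4, 5, 6, 7] / [2, 8] / [3];  Q = [1, 2, 4, 5, 7] / [3, 8] / [6]
Final shape: (5, 2, 1).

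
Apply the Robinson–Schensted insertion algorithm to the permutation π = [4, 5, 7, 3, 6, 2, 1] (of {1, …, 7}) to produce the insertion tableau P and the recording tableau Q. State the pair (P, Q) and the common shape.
P = [1, 5, 6] / [2, 7] / [3] / [4];  Q = [1, 2, 3] / [4, 5] / [6] / [7];  common shape = (3, 2, 1, 1)

Row-insert the values π_1, π_2, … into P one at a time, bumping the leftmost entry strictly greater than the inserted value down to the next row. The recording tableau Q records, in position (i, j), the step at which that cell was added to P.
  Insert 4 (step 1): P = [4];  Q = [1]
  Insert 5 (step 2): P = [4, 5];  Q = [1, 2]
  Insert 7 (step 3): P = [4, 5, 7];  Q = [1, 2, 3]
  Insert 3 (step 4): P = [3, 5, 7] / [4];  Q = [1, 2, 3] / [4]
  Insert 6 (step 5): P = [3, 5, 6] / [4, 7];  Q = [1, 2, 3] / [4, 5]
  Insert 2 (step 6): P = [2, 5, 6] / [3, 7] / [4];  Q = [1, 2, 3] / [4, 5] / [6]
  Insert 1 (step 7): P = [1, 5, 6] / [2, 7] / [3] / [4];  Q = [1, 2, 3] / [4, 5] / [6] / [7]
Final shape: (3, 2, 1, 1).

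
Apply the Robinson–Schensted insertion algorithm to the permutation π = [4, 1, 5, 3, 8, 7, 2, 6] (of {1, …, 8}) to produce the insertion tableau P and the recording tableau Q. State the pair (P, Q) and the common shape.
P = [1, 2, 6] / [3, 5, 7] / [4, 8];  Q = [1, 3, 5] / [2, 4, 6] / [7, 8];  common shape = (3, 3, 2)

Row-insert the values π_1, π_2, … into P one at a time, bumping the leftmost entry strictly greater than the inserted value down to the next row. The recording tableau Q records, in position (i, j), the step at which that cell was added to P.
  Insert 4 (step 1): P = [4];  Q = [1]
  Insert 1 (step 2): P = [1] / [4];  Q = [1] / [2]
  Insert 5 (step 3): P = [1, 5] / [4];  Q = [1, 3] / [2]
  Insert 3 (step 4): P = [1, 3] / [4, 5];  Q = [1, 3] / [2, 4]
  Insert 8 (step 5): P = [1, 3, 8] / [4, 5];  Q = [1, 3, 5] / [2, 4]
  Insert 7 (step 6): P = [1, 3, 7] / [4, 5, 8];  Q = [1, 3, 5] / [2, 4, 6]
  Insert 2 (step 7): P = [1, 2, 7] / [3, 5, 8] / [4];  Q = [1, 3, 5] / [2, 4, 6] / [7]
  Insert 6 (step 8): P = [1, 2, 6] / [3, 5, 7] / [4, 8];  Q = [1, 3, 5] / [2, 4, 6] / [7, 8]
Final shape: (3, 3, 2).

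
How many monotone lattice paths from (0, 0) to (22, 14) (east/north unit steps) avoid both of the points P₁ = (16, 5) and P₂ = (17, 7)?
Number of paths = 3468685311

Inclusion–exclusion. Total paths: C(36, 22) = 3796297200. Through P₁: C(21, 16)·C(15, 6) = 101846745. Through P₂: C(24, 17)·C(12, 5) = 274114368. Since P₁ is strictly southwest of P₂, a monotone path through both must visit P₁ then P₂; paths through both = C(21, 16)·C(3, 1)·C(12, 5) = 48349224. Avoid both = 3796297200 − 101846745 − 274114368 + 48349224 = 3468685311.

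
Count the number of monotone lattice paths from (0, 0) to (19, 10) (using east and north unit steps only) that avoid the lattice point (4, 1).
Number of paths = 13492490

Total paths from (0, 0) to (19, 10): C(29, 19) = 20030010. Paths through (4, 1): (paths (0, 0) → (4, 1)) × (paths (4, 1) → (19, 10)) = C(5, 4) · C(24, 15) = 5 · 1307504 = 6537520. Avoidance count = 20030010 − 6537520 = 13492490.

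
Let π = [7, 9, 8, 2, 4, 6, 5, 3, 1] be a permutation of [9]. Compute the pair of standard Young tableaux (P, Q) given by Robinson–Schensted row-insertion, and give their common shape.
P = [1, 3, 5] / [2, 8] / [4] / [6] / [7] / [9];  Q = [1, 2, 6] / [3, 5] / [4] / [7] / [8] / [9];  common shape = (3, 2, 1, 1, 1, 1)

Row-insert the values π_1, π_2, … into P one at a time, bumping the leftmost entry strictly greater than the inserted value down to the next row. The recording tableau Q records, in position (i, j), the step at which that cell was added to P.
  Insert 7 (step 1): P = [7];  Q = [1]
  Insert 9 (step 2): P = [7, 9];  Q = [1, 2]
  Insert 8 (step 3): P = [7, 8] / [9];  Q = [1, 2] / [3]
  Insert 2 (step 4): P = [2, 8] / [7] / [9];  Q = [1, 2] / [3] / [4]
  Insert 4 (step 5): P = [2, 4] / [7, 8] / [9];  Q = [1, 2] / [3, 5] / [4]
  Insert 6 (step 6): P = [2, 4, 6] / [7, 8] / [9];  Q = [1, 2, 6] / [3, 5] / [4]
  Insert 5 (step 7): P = [2, 4, 5] / [6, 8] / [7] / [9];  Q = [1, 2, 6] / [3, 5] / [4] / [7]
  Insert 3 (step 8): P = [2, 3, 5] / [4, 8] / [6] / [7] / [9];  Q = [1, 2, 6] / [3, 5] / [4] / [7] / [8]
  Insert 1 (step 9): P = [1, 3, 5] / [2, 8] / [4] / [6] / [7] / [9];  Q = [1, 2, 6] / [3, 5] / [4] / [7] / [8] / [9]
Final shape: (3, 2, 1, 1, 1, 1).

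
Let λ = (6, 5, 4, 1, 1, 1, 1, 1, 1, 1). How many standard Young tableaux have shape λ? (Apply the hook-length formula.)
# SYT of shape (6, 5, 4, 1, 1, 1, 1, 1, 1, 1) = 458422272

Hook-length formula: f^λ = n! / Π hook(c), product over all cells c of the Young diagram. For λ = (6, 5, 4, 1, 1, 1, 1, 1, 1, 1), n = 22 boxes. Hook lengths by row (left-to-right, top-to-bottom): [15, 7, 6, 5, 3, 1]; [13, 5, 4, 3, 1]; [11, 3, 2, 1]; [7]; [6]; [5]; [4]; [3]; [2]; [1]. Product of hooks = 2451889440000. So f^λ = 22! / 2451889440000 = 1124000727777607680000 / 2451889440000 = 458422272.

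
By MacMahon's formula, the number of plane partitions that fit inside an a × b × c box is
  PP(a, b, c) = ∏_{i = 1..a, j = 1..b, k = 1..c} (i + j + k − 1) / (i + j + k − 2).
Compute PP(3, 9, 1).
PP(3, 9, 1) = 220

Evaluate the triple product over i = 1..3, j = 1..9, k = 1..1. The factors are (2/1) · (3/2) · (4/3) · (5/4) · (6/5) · (7/6) · (8/7) · (9/8) · … (27 factors total). The numerators and denominators telescope so the product is an integer; carrying out the multiplication exactly gives PP(3, 9, 1) = 220.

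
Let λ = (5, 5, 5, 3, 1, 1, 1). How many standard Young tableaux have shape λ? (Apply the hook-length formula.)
# SYT of shape (5, 5, 5, 3, 1, 1, 1) = 197520960

Hook-length formula: f^λ = n! / Π hook(c), product over all cells c of the Young diagram. For λ = (5, 5, 5, 3, 1, 1, 1), n = 21 boxes. Hook lengths by row (left-to-right, top-to-bottom): [11, 7, 6, 4, 3]; [10, 6, 5, 3, 2]; [9, 5, 4, 2, 1]; [6, 2, 1]; [3]; [2]; [1]. Product of hooks = 258660864000. So f^λ = 21! / 258660864000 = 51090942171709440000 / 258660864000 = 197520960.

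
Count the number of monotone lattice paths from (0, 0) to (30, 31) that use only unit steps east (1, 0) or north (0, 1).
Number of paths = 232714176627630544

A monotone lattice path from (0, 0) to (30, 31) consists of 30 east steps and 31 north steps in some order, so it is determined by which 30 of the 61 steps are east. The count is C(61, 30) = 232714176627630544.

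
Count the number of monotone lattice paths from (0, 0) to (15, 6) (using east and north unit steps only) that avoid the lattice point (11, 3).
Number of paths = 41524

Total paths from (0, 0) to (15, 6): C(21, 15) = 54264. Paths through (11, 3): (paths (0, 0) → (11, 3)) × (paths (11, 3) → (15, 6)) = C(14, 11) · C(7, 4) = 364 · 35 = 12740. Avoidance count = 54264 − 12740 = 41524.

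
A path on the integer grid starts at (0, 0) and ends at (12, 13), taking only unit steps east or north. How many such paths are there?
Number of paths = 5200300

A monotone lattice path from (0, 0) to (12, 13) consists of 12 east steps and 13 north steps in some order, so it is determined by which 12 of the 25 steps are east. The count is C(25, 12) = 5200300.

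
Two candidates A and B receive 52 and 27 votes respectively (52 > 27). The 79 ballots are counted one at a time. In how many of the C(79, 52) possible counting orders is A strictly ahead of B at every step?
Strict-lead orderings = 322343910120248162300

Total orderings of the 79 votes with 52 for A: C(79, 52) = 1018606755979984192868. By the Bertrand ballot formula (Cycle Lemma / reflection principle), the number of orderings in which A is strictly ahead of B throughout is (p − q)/(p + q) · C(p + q, p) = (52 − 27)/(52 + 27) · 1018606755979984192868 = 322343910120248162300.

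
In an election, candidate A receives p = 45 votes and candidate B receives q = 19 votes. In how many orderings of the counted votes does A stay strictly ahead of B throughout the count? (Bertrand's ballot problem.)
Strict-lead orderings = 3542450488534230

Total orderings of the 64 votes with 45 for A: C(64, 45) = 8719878125622720. By the Bertrand ballot formula (Cycle Lemma / reflection principle), the number of orderings in which A is strictly ahead of B throughout is (p − q)/(p + q) · C(p + q, p) = (45 − 19)/(45 + 19) · 8719878125622720 = 3542450488534230.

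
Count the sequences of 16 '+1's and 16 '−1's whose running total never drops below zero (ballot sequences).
C_16 = 35357670

These ballot sequences are counted by the Catalan number C_n = (1/(n + 1)) · C(2n, n). For n = 16: C_16 = (1/17) · C(32, 16) = 601080390/17 = 35357670.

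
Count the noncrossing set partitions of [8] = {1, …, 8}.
C_8 = 1430

These noncrossing partitions are counted by the Catalan number C_n = (1/(n + 1)) · C(2n, n). For n = 8: C_8 = (1/9) · C(16, 8) = 12870/9 = 1430.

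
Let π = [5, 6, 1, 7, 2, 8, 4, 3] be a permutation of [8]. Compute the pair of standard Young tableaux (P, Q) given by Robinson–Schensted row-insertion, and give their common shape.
P = [1, 2, 3, 8] / [4, 6, 7] / [5];  Q = [1, 2, 4, 6] / [3, 5, 7] / [8];  common shape = (4, 3, 1)

Row-insert the values π_1, π_2, … into P one at a time, bumping the leftmost entry strictly greater than the inserted value down to the next row. The recording tableau Q records, in position (i, j), the step at which that cell was added to P.
  Insert 5 (step 1): P = [5];  Q = [1]
  Insert 6 (step 2): P = [5, 6];  Q = [1, 2]
  Insert 1 (step 3): P = [1, 6] / [5];  Q = [1, 2] / [3]
  Insert 7 (step 4): P = [1, 6, 7] / [5];  Q = [1, 2, 4] / [3]
  Insert 2 (step 5): P = [1, 2, 7] / [5, 6];  Q = [1, 2, 4] / [3, 5]
  Insert 8 (step 6): P = [1, 2, 7, 8] / [5, 6];  Q = [1, 2, 4, 6] / [3, 5]
  Insert 4 (step 7): P = [1, 2, 4, 8] / [5, 6, 7];  Q = [1, 2, 4, 6] / [3, 5, 7]
  Insert 3 (step 8): P = [1, 2, 3, 8] / [4, 6, 7] / [5];  Q = [1, 2, 4, 6] / [3, 5, 7] / [8]
Final shape: (4, 3, 1).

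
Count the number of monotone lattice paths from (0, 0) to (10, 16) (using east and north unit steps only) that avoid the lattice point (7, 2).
Number of paths = 5287255

Total paths from (0, 0) to (10, 16): C(26, 10) = 5311735. Paths through (7, 2): (paths (0, 0) → (7, 2)) × (paths (7, 2) → (10, 16)) = C(9, 7) · C(17, 3) = 36 · 680 = 24480. Avoidance count = 5311735 − 24480 = 5287255.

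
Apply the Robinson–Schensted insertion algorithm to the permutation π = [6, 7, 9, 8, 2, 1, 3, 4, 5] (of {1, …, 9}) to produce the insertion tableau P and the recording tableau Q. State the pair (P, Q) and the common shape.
P = [1, 3, 4, 5] / [2, 7, 8] / [6] / [9];  Q = [1, 2, 3, 9] / [4, 7, 8] / [5] / [6];  common shape = (4, 3, 1, 1)

Row-insert the values π_1, π_2, … into P one at a time, bumping the leftmost entry strictly greater than the inserted value down to the next row. The recording tableau Q records, in position (i, j), the step at which that cell was added to P.
  Insert 6 (step 1): P = [6];  Q = [1]
  Insert 7 (step 2): P = [6, 7];  Q = [1, 2]
  Insert 9 (step 3): P = [6, 7, 9];  Q = [1, 2, 3]
  Insert 8 (step 4): P = [6, 7, 8] / [9];  Q = [1, 2, 3] / [4]
  Insert 2 (step 5): P = [2, 7, 8] / [6] / [9];  Q = [1, 2, 3] / [4] / [5]
  Insert 1 (step 6): P = [1, 7, 8] / [2] / [6] / [9];  Q = [1, 2, 3] / [4] / [5] / [6]
  Insert 3 (step 7): P = [1, 3, 8] / [2, 7] / [6] / [9];  Q = [1, 2, 3] / [4, 7] / [5] / [6]
  Insert 4 (step 8): P = [1, 3, 4] / [2, 7, 8] / [6] / [9];  Q = [1, 2, 3] / [4, 7, 8] / [5] / [6]
  Insert 5 (step 9): P = [1, 3, 4, 5] / [2, 7, 8] / [6] / [9];  Q = [1, 2, 3, 9] / [4, 7, 8] / [5] / [6]
Final shape: (4, 3, 1, 1).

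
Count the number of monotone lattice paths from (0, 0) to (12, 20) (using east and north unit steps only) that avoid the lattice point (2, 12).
Number of paths = 221810862

Total paths from (0, 0) to (12, 20): C(32, 12) = 225792840. Paths through (2, 12): (paths (0, 0) → (2, 12)) × (paths (2, 12) → (12, 20)) = C(14, 2) · C(18, 10) = 91 · 43758 = 3981978. Avoidance count = 225792840 − 3981978 = 221810862.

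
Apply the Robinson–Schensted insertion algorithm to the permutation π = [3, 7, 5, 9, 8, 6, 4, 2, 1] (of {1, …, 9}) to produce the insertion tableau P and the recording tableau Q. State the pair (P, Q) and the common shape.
P = [1, 4, 6] / [2, 8] / [3] / [5] / [7] / [9];  Q = [1, 2, 4] / [3, 5] / [6] / [7] / [8] / [9];  common shape = (3, 2, 1, 1, 1, 1)

Row-insert the values π_1, π_2, … into P one at a time, bumping the leftmost entry strictly greater than the inserted value down to the next row. The recording tableau Q records, in position (i, j), the step at which that cell was added to P.
  Insert 3 (step 1): P = [3];  Q = [1]
  Insert 7 (step 2): P = [3, 7];  Q = [1, 2]
  Insert 5 (step 3): P = [3, 5] / [7];  Q = [1, 2] / [3]
  Insert 9 (step 4): P = [3, 5, 9] / [7];  Q = [1, 2, 4] / [3]
  Insert 8 (step 5): P = [3, 5, 8] / [7, 9];  Q = [1, 2, 4] / [3, 5]
  Insert 6 (step 6): P = [3, 5, 6] / [7, 8] / [9];  Q = [1, 2, 4] / [3, 5] / [6]
  Insert 4 (step 7): P = [3, 4, 6] / [5, 8] / [7] / [9];  Q = [1, 2, 4] / [3, 5] / [6] / [7]
  Insert 2 (step 8): P = [2, 4, 6] / [3, 8] / [5] / [7] / [9];  Q = [1, 2, 4] / [3, 5] / [6] / [7] / [8]
  Insert 1 (step 9): P = [1, 4, 6] / [2, 8] / [3] / [5] / [7] / [9];  Q = [1, 2, 4] / [3, 5] / [6] / [7] / [8] / [9]
Final shape: (3, 2, 1, 1, 1, 1).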